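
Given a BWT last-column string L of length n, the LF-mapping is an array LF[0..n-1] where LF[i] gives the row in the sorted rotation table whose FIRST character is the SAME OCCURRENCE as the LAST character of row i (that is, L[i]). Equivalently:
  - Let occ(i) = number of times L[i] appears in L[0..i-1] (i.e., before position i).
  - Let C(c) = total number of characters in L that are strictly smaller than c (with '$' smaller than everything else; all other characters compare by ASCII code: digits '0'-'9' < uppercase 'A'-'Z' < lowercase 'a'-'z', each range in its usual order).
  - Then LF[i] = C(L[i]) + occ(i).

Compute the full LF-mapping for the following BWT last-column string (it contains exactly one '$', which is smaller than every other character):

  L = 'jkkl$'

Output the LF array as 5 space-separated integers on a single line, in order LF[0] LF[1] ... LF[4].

Answer: 1 2 3 4 0

Derivation:
Char counts: '$':1, 'j':1, 'k':2, 'l':1
C (first-col start): C('$')=0, C('j')=1, C('k')=2, C('l')=4
L[0]='j': occ=0, LF[0]=C('j')+0=1+0=1
L[1]='k': occ=0, LF[1]=C('k')+0=2+0=2
L[2]='k': occ=1, LF[2]=C('k')+1=2+1=3
L[3]='l': occ=0, LF[3]=C('l')+0=4+0=4
L[4]='$': occ=0, LF[4]=C('$')+0=0+0=0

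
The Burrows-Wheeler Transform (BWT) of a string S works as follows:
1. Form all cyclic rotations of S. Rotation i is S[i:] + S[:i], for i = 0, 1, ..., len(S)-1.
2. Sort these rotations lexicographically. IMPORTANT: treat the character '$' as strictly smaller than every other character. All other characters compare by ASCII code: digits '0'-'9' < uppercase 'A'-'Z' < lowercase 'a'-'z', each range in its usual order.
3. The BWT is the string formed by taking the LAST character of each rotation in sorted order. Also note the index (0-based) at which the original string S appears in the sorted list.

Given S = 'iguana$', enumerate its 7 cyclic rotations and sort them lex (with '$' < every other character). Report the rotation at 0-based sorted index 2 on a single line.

All 7 rotations (rotation i = S[i:]+S[:i]):
  rot[0] = iguana$
  rot[1] = guana$i
  rot[2] = uana$ig
  rot[3] = ana$igu
  rot[4] = na$igua
  rot[5] = a$iguan
  rot[6] = $iguana
Sorted (with $ < everything):
  sorted[0] = $iguana
  sorted[1] = a$iguan
  sorted[2] = ana$igu
  sorted[3] = guana$i
  sorted[4] = iguana$
  sorted[5] = na$igua
  sorted[6] = uana$ig
sorted[2] = ana$igu

Answer: ana$igu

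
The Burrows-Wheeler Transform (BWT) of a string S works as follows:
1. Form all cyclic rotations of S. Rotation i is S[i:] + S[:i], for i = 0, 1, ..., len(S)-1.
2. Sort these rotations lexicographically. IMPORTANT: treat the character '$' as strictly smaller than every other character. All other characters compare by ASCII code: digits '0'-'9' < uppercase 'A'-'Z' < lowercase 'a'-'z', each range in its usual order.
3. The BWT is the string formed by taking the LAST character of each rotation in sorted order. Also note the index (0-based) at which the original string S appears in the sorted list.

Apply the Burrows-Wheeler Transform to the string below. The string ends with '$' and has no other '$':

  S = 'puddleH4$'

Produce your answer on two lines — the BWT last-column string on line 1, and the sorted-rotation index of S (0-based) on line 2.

All 9 rotations (rotation i = S[i:]+S[:i]):
  rot[0] = puddleH4$
  rot[1] = uddleH4$p
  rot[2] = ddleH4$pu
  rot[3] = dleH4$pud
  rot[4] = leH4$pudd
  rot[5] = eH4$puddl
  rot[6] = H4$puddle
  rot[7] = 4$puddleH
  rot[8] = $puddleH4
Sorted (with $ < everything):
  sorted[0] = $puddleH4  (last char: '4')
  sorted[1] = 4$puddleH  (last char: 'H')
  sorted[2] = H4$puddle  (last char: 'e')
  sorted[3] = ddleH4$pu  (last char: 'u')
  sorted[4] = dleH4$pud  (last char: 'd')
  sorted[5] = eH4$puddl  (last char: 'l')
  sorted[6] = leH4$pudd  (last char: 'd')
  sorted[7] = puddleH4$  (last char: '$')
  sorted[8] = uddleH4$p  (last char: 'p')
Last column: 4Heudld$p
Original string S is at sorted index 7

Answer: 4Heudld$p
7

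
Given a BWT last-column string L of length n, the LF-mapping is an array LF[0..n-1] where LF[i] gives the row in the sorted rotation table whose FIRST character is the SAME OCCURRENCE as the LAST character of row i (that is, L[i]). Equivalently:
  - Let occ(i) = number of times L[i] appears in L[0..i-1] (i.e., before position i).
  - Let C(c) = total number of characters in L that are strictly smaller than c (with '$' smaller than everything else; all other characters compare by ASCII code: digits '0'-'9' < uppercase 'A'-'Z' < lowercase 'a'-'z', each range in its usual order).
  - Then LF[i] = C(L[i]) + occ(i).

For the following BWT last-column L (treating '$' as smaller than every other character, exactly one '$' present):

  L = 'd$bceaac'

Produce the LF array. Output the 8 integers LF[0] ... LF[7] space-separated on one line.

Char counts: '$':1, 'a':2, 'b':1, 'c':2, 'd':1, 'e':1
C (first-col start): C('$')=0, C('a')=1, C('b')=3, C('c')=4, C('d')=6, C('e')=7
L[0]='d': occ=0, LF[0]=C('d')+0=6+0=6
L[1]='$': occ=0, LF[1]=C('$')+0=0+0=0
L[2]='b': occ=0, LF[2]=C('b')+0=3+0=3
L[3]='c': occ=0, LF[3]=C('c')+0=4+0=4
L[4]='e': occ=0, LF[4]=C('e')+0=7+0=7
L[5]='a': occ=0, LF[5]=C('a')+0=1+0=1
L[6]='a': occ=1, LF[6]=C('a')+1=1+1=2
L[7]='c': occ=1, LF[7]=C('c')+1=4+1=5

Answer: 6 0 3 4 7 1 2 5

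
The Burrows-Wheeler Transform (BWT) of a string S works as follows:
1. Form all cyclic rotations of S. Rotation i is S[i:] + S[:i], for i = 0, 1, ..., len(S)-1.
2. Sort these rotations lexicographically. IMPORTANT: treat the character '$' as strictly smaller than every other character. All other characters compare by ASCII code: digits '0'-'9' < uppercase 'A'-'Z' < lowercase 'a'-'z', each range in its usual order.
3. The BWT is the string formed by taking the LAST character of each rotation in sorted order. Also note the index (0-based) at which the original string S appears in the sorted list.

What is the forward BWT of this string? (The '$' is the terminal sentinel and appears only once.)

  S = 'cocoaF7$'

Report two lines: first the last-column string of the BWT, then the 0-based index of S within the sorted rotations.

All 8 rotations (rotation i = S[i:]+S[:i]):
  rot[0] = cocoaF7$
  rot[1] = ocoaF7$c
  rot[2] = coaF7$co
  rot[3] = oaF7$coc
  rot[4] = aF7$coco
  rot[5] = F7$cocoa
  rot[6] = 7$cocoaF
  rot[7] = $cocoaF7
Sorted (with $ < everything):
  sorted[0] = $cocoaF7  (last char: '7')
  sorted[1] = 7$cocoaF  (last char: 'F')
  sorted[2] = F7$cocoa  (last char: 'a')
  sorted[3] = aF7$coco  (last char: 'o')
  sorted[4] = coaF7$co  (last char: 'o')
  sorted[5] = cocoaF7$  (last char: '$')
  sorted[6] = oaF7$coc  (last char: 'c')
  sorted[7] = ocoaF7$c  (last char: 'c')
Last column: 7Faoo$cc
Original string S is at sorted index 5

Answer: 7Faoo$cc
5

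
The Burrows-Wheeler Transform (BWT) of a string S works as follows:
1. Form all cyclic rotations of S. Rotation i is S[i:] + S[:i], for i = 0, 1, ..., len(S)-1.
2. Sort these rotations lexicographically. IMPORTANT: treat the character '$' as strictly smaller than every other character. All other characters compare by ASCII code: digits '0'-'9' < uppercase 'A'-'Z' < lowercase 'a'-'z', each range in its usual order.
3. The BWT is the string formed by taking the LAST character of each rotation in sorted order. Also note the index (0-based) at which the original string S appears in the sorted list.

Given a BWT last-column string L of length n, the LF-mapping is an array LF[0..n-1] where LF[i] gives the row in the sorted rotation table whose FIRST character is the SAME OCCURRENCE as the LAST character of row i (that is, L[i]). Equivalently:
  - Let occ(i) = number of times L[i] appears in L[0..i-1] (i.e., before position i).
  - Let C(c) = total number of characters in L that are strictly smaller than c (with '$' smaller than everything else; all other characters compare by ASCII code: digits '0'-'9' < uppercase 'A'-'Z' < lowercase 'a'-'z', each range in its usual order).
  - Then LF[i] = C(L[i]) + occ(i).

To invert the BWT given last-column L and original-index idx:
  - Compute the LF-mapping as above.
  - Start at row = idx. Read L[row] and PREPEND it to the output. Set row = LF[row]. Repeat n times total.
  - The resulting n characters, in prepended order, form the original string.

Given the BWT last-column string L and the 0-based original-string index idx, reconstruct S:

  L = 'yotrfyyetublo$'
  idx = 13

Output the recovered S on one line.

LF mapping: 11 5 8 7 3 12 13 2 9 10 1 4 6 0
Walk LF starting at row 13, prepending L[row]:
  step 1: row=13, L[13]='$', prepend. Next row=LF[13]=0
  step 2: row=0, L[0]='y', prepend. Next row=LF[0]=11
  step 3: row=11, L[11]='l', prepend. Next row=LF[11]=4
  step 4: row=4, L[4]='f', prepend. Next row=LF[4]=3
  step 5: row=3, L[3]='r', prepend. Next row=LF[3]=7
  step 6: row=7, L[7]='e', prepend. Next row=LF[7]=2
  step 7: row=2, L[2]='t', prepend. Next row=LF[2]=8
  step 8: row=8, L[8]='t', prepend. Next row=LF[8]=9
  step 9: row=9, L[9]='u', prepend. Next row=LF[9]=10
  step 10: row=10, L[10]='b', prepend. Next row=LF[10]=1
  step 11: row=1, L[1]='o', prepend. Next row=LF[1]=5
  step 12: row=5, L[5]='y', prepend. Next row=LF[5]=12
  step 13: row=12, L[12]='o', prepend. Next row=LF[12]=6
  step 14: row=6, L[6]='y', prepend. Next row=LF[6]=13
Reversed output: yoyobutterfly$

Answer: yoyobutterfly$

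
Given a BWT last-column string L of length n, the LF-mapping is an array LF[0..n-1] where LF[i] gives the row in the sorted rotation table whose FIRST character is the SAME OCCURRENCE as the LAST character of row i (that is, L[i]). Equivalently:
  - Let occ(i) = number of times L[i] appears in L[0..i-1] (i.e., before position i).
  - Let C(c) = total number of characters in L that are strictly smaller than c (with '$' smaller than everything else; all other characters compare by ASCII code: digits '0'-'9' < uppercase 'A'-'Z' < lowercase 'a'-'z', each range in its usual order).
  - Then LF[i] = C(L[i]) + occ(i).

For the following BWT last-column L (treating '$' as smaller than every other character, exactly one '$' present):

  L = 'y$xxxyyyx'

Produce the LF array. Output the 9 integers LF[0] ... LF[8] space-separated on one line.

Answer: 5 0 1 2 3 6 7 8 4

Derivation:
Char counts: '$':1, 'x':4, 'y':4
C (first-col start): C('$')=0, C('x')=1, C('y')=5
L[0]='y': occ=0, LF[0]=C('y')+0=5+0=5
L[1]='$': occ=0, LF[1]=C('$')+0=0+0=0
L[2]='x': occ=0, LF[2]=C('x')+0=1+0=1
L[3]='x': occ=1, LF[3]=C('x')+1=1+1=2
L[4]='x': occ=2, LF[4]=C('x')+2=1+2=3
L[5]='y': occ=1, LF[5]=C('y')+1=5+1=6
L[6]='y': occ=2, LF[6]=C('y')+2=5+2=7
L[7]='y': occ=3, LF[7]=C('y')+3=5+3=8
L[8]='x': occ=3, LF[8]=C('x')+3=1+3=4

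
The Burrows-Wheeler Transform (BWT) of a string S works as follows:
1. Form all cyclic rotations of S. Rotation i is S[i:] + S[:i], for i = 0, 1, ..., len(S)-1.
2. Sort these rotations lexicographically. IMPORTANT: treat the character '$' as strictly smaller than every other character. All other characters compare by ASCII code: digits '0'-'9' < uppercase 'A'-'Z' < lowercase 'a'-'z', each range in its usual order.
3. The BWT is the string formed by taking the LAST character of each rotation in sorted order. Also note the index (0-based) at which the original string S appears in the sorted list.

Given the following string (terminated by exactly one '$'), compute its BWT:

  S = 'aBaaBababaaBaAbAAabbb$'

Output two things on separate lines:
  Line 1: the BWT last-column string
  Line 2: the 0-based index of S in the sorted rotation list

All 22 rotations (rotation i = S[i:]+S[:i]):
  rot[0] = aBaaBababaaBaAbAAabbb$
  rot[1] = BaaBababaaBaAbAAabbb$a
  rot[2] = aaBababaaBaAbAAabbb$aB
  rot[3] = aBababaaBaAbAAabbb$aBa
  rot[4] = BababaaBaAbAAabbb$aBaa
  rot[5] = ababaaBaAbAAabbb$aBaaB
  rot[6] = babaaBaAbAAabbb$aBaaBa
  rot[7] = abaaBaAbAAabbb$aBaaBab
  rot[8] = baaBaAbAAabbb$aBaaBaba
  rot[9] = aaBaAbAAabbb$aBaaBabab
  rot[10] = aBaAbAAabbb$aBaaBababa
  rot[11] = BaAbAAabbb$aBaaBababaa
  rot[12] = aAbAAabbb$aBaaBababaaB
  rot[13] = AbAAabbb$aBaaBababaaBa
  rot[14] = bAAabbb$aBaaBababaaBaA
  rot[15] = AAabbb$aBaaBababaaBaAb
  rot[16] = Aabbb$aBaaBababaaBaAbA
  rot[17] = abbb$aBaaBababaaBaAbAA
  rot[18] = bbb$aBaaBababaaBaAbAAa
  rot[19] = bb$aBaaBababaaBaAbAAab
  rot[20] = b$aBaaBababaaBaAbAAabb
  rot[21] = $aBaaBababaaBaAbAAabbb
Sorted (with $ < everything):
  sorted[0] = $aBaaBababaaBaAbAAabbb  (last char: 'b')
  sorted[1] = AAabbb$aBaaBababaaBaAb  (last char: 'b')
  sorted[2] = Aabbb$aBaaBababaaBaAbA  (last char: 'A')
  sorted[3] = AbAAabbb$aBaaBababaaBa  (last char: 'a')
  sorted[4] = BaAbAAabbb$aBaaBababaa  (last char: 'a')
  sorted[5] = BaaBababaaBaAbAAabbb$a  (last char: 'a')
  sorted[6] = BababaaBaAbAAabbb$aBaa  (last char: 'a')
  sorted[7] = aAbAAabbb$aBaaBababaaB  (last char: 'B')
  sorted[8] = aBaAbAAabbb$aBaaBababa  (last char: 'a')
  sorted[9] = aBaaBababaaBaAbAAabbb$  (last char: '$')
  sorted[10] = aBababaaBaAbAAabbb$aBa  (last char: 'a')
  sorted[11] = aaBaAbAAabbb$aBaaBabab  (last char: 'b')
  sorted[12] = aaBababaaBaAbAAabbb$aB  (last char: 'B')
  sorted[13] = abaaBaAbAAabbb$aBaaBab  (last char: 'b')
  sorted[14] = ababaaBaAbAAabbb$aBaaB  (last char: 'B')
  sorted[15] = abbb$aBaaBababaaBaAbAA  (last char: 'A')
  sorted[16] = b$aBaaBababaaBaAbAAabb  (last char: 'b')
  sorted[17] = bAAabbb$aBaaBababaaBaA  (last char: 'A')
  sorted[18] = baaBaAbAAabbb$aBaaBaba  (last char: 'a')
  sorted[19] = babaaBaAbAAabbb$aBaaBa  (last char: 'a')
  sorted[20] = bb$aBaaBababaaBaAbAAab  (last char: 'b')
  sorted[21] = bbb$aBaaBababaaBaAbAAa  (last char: 'a')
Last column: bbAaaaaBa$abBbBAbAaaba
Original string S is at sorted index 9

Answer: bbAaaaaBa$abBbBAbAaaba
9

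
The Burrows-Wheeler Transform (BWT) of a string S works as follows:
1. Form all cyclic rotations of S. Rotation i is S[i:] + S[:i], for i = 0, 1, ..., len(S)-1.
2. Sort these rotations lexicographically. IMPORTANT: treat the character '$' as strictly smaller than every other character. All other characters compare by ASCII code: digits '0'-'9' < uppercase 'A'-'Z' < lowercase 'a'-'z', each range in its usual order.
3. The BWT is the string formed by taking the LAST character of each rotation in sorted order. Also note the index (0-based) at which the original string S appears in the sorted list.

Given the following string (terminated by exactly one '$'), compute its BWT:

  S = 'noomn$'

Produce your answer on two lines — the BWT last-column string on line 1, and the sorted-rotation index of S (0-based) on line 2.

Answer: nom$on
3

Derivation:
All 6 rotations (rotation i = S[i:]+S[:i]):
  rot[0] = noomn$
  rot[1] = oomn$n
  rot[2] = omn$no
  rot[3] = mn$noo
  rot[4] = n$noom
  rot[5] = $noomn
Sorted (with $ < everything):
  sorted[0] = $noomn  (last char: 'n')
  sorted[1] = mn$noo  (last char: 'o')
  sorted[2] = n$noom  (last char: 'm')
  sorted[3] = noomn$  (last char: '$')
  sorted[4] = omn$no  (last char: 'o')
  sorted[5] = oomn$n  (last char: 'n')
Last column: nom$on
Original string S is at sorted index 3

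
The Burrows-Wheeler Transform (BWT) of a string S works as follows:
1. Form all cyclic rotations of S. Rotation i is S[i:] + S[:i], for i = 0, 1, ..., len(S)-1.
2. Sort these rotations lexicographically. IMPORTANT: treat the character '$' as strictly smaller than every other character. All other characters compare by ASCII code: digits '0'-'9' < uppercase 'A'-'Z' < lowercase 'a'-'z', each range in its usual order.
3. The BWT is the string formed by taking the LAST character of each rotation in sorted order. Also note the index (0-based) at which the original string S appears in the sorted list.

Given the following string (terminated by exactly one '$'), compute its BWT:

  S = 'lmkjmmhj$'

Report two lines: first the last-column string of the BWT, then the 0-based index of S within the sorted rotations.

All 9 rotations (rotation i = S[i:]+S[:i]):
  rot[0] = lmkjmmhj$
  rot[1] = mkjmmhj$l
  rot[2] = kjmmhj$lm
  rot[3] = jmmhj$lmk
  rot[4] = mmhj$lmkj
  rot[5] = mhj$lmkjm
  rot[6] = hj$lmkjmm
  rot[7] = j$lmkjmmh
  rot[8] = $lmkjmmhj
Sorted (with $ < everything):
  sorted[0] = $lmkjmmhj  (last char: 'j')
  sorted[1] = hj$lmkjmm  (last char: 'm')
  sorted[2] = j$lmkjmmh  (last char: 'h')
  sorted[3] = jmmhj$lmk  (last char: 'k')
  sorted[4] = kjmmhj$lm  (last char: 'm')
  sorted[5] = lmkjmmhj$  (last char: '$')
  sorted[6] = mhj$lmkjm  (last char: 'm')
  sorted[7] = mkjmmhj$l  (last char: 'l')
  sorted[8] = mmhj$lmkj  (last char: 'j')
Last column: jmhkm$mlj
Original string S is at sorted index 5

Answer: jmhkm$mlj
5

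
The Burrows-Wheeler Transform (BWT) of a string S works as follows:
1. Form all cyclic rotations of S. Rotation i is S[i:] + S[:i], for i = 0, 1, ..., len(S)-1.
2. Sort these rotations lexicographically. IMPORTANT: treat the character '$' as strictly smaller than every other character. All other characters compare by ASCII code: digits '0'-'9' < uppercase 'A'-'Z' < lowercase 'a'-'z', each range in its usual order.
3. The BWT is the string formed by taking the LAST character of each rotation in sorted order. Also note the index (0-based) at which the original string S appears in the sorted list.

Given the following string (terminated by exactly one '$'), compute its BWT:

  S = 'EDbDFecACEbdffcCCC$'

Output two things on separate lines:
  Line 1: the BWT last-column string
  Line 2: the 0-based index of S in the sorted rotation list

All 19 rotations (rotation i = S[i:]+S[:i]):
  rot[0] = EDbDFecACEbdffcCCC$
  rot[1] = DbDFecACEbdffcCCC$E
  rot[2] = bDFecACEbdffcCCC$ED
  rot[3] = DFecACEbdffcCCC$EDb
  rot[4] = FecACEbdffcCCC$EDbD
  rot[5] = ecACEbdffcCCC$EDbDF
  rot[6] = cACEbdffcCCC$EDbDFe
  rot[7] = ACEbdffcCCC$EDbDFec
  rot[8] = CEbdffcCCC$EDbDFecA
  rot[9] = EbdffcCCC$EDbDFecAC
  rot[10] = bdffcCCC$EDbDFecACE
  rot[11] = dffcCCC$EDbDFecACEb
  rot[12] = ffcCCC$EDbDFecACEbd
  rot[13] = fcCCC$EDbDFecACEbdf
  rot[14] = cCCC$EDbDFecACEbdff
  rot[15] = CCC$EDbDFecACEbdffc
  rot[16] = CC$EDbDFecACEbdffcC
  rot[17] = C$EDbDFecACEbdffcCC
  rot[18] = $EDbDFecACEbdffcCCC
Sorted (with $ < everything):
  sorted[0] = $EDbDFecACEbdffcCCC  (last char: 'C')
  sorted[1] = ACEbdffcCCC$EDbDFec  (last char: 'c')
  sorted[2] = C$EDbDFecACEbdffcCC  (last char: 'C')
  sorted[3] = CC$EDbDFecACEbdffcC  (last char: 'C')
  sorted[4] = CCC$EDbDFecACEbdffc  (last char: 'c')
  sorted[5] = CEbdffcCCC$EDbDFecA  (last char: 'A')
  sorted[6] = DFecACEbdffcCCC$EDb  (last char: 'b')
  sorted[7] = DbDFecACEbdffcCCC$E  (last char: 'E')
  sorted[8] = EDbDFecACEbdffcCCC$  (last char: '$')
  sorted[9] = EbdffcCCC$EDbDFecAC  (last char: 'C')
  sorted[10] = FecACEbdffcCCC$EDbD  (last char: 'D')
  sorted[11] = bDFecACEbdffcCCC$ED  (last char: 'D')
  sorted[12] = bdffcCCC$EDbDFecACE  (last char: 'E')
  sorted[13] = cACEbdffcCCC$EDbDFe  (last char: 'e')
  sorted[14] = cCCC$EDbDFecACEbdff  (last char: 'f')
  sorted[15] = dffcCCC$EDbDFecACEb  (last char: 'b')
  sorted[16] = ecACEbdffcCCC$EDbDF  (last char: 'F')
  sorted[17] = fcCCC$EDbDFecACEbdf  (last char: 'f')
  sorted[18] = ffcCCC$EDbDFecACEbd  (last char: 'd')
Last column: CcCCcAbE$CDDEefbFfd
Original string S is at sorted index 8

Answer: CcCCcAbE$CDDEefbFfd
8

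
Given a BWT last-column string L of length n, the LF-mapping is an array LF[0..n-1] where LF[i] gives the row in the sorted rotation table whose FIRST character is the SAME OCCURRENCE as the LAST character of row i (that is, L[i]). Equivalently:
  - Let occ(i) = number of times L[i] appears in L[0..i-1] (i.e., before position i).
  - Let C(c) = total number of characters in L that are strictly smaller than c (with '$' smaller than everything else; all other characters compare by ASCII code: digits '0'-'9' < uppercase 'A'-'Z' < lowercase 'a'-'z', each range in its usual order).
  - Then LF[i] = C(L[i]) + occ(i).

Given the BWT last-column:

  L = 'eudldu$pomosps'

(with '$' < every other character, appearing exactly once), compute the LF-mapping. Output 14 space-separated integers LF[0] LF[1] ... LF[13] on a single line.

Answer: 3 12 1 4 2 13 0 8 6 5 7 10 9 11

Derivation:
Char counts: '$':1, 'd':2, 'e':1, 'l':1, 'm':1, 'o':2, 'p':2, 's':2, 'u':2
C (first-col start): C('$')=0, C('d')=1, C('e')=3, C('l')=4, C('m')=5, C('o')=6, C('p')=8, C('s')=10, C('u')=12
L[0]='e': occ=0, LF[0]=C('e')+0=3+0=3
L[1]='u': occ=0, LF[1]=C('u')+0=12+0=12
L[2]='d': occ=0, LF[2]=C('d')+0=1+0=1
L[3]='l': occ=0, LF[3]=C('l')+0=4+0=4
L[4]='d': occ=1, LF[4]=C('d')+1=1+1=2
L[5]='u': occ=1, LF[5]=C('u')+1=12+1=13
L[6]='$': occ=0, LF[6]=C('$')+0=0+0=0
L[7]='p': occ=0, LF[7]=C('p')+0=8+0=8
L[8]='o': occ=0, LF[8]=C('o')+0=6+0=6
L[9]='m': occ=0, LF[9]=C('m')+0=5+0=5
L[10]='o': occ=1, LF[10]=C('o')+1=6+1=7
L[11]='s': occ=0, LF[11]=C('s')+0=10+0=10
L[12]='p': occ=1, LF[12]=C('p')+1=8+1=9
L[13]='s': occ=1, LF[13]=C('s')+1=10+1=11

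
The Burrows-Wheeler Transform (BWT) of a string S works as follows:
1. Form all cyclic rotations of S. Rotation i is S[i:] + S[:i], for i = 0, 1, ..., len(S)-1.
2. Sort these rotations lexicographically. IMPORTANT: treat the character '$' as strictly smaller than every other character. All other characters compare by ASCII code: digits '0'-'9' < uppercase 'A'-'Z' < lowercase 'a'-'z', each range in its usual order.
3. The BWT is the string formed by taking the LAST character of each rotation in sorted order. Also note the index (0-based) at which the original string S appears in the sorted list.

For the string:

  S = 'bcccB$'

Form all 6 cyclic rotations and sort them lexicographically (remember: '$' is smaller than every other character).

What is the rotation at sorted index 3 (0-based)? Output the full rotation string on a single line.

All 6 rotations (rotation i = S[i:]+S[:i]):
  rot[0] = bcccB$
  rot[1] = cccB$b
  rot[2] = ccB$bc
  rot[3] = cB$bcc
  rot[4] = B$bccc
  rot[5] = $bcccB
Sorted (with $ < everything):
  sorted[0] = $bcccB
  sorted[1] = B$bccc
  sorted[2] = bcccB$
  sorted[3] = cB$bcc
  sorted[4] = ccB$bc
  sorted[5] = cccB$b
sorted[3] = cB$bcc

Answer: cB$bcc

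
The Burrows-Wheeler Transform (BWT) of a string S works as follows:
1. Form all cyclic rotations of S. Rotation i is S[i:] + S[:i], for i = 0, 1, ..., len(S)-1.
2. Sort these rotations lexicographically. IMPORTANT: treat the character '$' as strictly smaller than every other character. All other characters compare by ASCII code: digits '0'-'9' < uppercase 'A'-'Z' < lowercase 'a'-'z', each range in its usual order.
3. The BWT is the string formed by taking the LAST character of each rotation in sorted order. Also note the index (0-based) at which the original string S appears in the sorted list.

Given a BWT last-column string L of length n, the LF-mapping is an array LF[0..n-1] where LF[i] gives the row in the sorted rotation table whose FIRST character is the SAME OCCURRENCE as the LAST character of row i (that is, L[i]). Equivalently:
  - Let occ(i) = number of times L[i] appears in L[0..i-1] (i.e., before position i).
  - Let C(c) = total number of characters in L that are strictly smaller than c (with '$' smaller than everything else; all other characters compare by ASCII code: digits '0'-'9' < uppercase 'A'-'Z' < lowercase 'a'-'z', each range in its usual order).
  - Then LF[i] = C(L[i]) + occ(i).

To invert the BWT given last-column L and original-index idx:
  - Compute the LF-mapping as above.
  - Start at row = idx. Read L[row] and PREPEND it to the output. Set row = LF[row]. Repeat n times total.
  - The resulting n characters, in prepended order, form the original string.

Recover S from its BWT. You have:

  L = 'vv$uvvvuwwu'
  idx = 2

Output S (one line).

Answer: uvvuuwwvvv$

Derivation:
LF mapping: 4 5 0 1 6 7 8 2 9 10 3
Walk LF starting at row 2, prepending L[row]:
  step 1: row=2, L[2]='$', prepend. Next row=LF[2]=0
  step 2: row=0, L[0]='v', prepend. Next row=LF[0]=4
  step 3: row=4, L[4]='v', prepend. Next row=LF[4]=6
  step 4: row=6, L[6]='v', prepend. Next row=LF[6]=8
  step 5: row=8, L[8]='w', prepend. Next row=LF[8]=9
  step 6: row=9, L[9]='w', prepend. Next row=LF[9]=10
  step 7: row=10, L[10]='u', prepend. Next row=LF[10]=3
  step 8: row=3, L[3]='u', prepend. Next row=LF[3]=1
  step 9: row=1, L[1]='v', prepend. Next row=LF[1]=5
  step 10: row=5, L[5]='v', prepend. Next row=LF[5]=7
  step 11: row=7, L[7]='u', prepend. Next row=LF[7]=2
Reversed output: uvvuuwwvvv$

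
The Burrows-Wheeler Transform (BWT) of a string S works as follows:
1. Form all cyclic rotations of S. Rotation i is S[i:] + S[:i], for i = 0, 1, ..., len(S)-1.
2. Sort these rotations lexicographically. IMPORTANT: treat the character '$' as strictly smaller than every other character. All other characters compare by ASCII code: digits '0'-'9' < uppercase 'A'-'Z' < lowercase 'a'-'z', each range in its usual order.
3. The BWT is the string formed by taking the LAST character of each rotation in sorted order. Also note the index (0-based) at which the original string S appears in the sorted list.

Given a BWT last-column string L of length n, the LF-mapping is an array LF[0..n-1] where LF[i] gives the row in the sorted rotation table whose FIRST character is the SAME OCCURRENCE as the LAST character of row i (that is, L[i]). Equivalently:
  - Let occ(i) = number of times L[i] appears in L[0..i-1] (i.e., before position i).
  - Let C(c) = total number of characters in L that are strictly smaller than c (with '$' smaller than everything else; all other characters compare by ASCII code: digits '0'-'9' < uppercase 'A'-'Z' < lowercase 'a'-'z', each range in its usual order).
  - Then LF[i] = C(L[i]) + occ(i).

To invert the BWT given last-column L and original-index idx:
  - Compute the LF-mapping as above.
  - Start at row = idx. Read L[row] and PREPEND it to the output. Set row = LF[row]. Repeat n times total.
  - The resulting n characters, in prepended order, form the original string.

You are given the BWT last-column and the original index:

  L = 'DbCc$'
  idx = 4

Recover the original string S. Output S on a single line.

LF mapping: 2 3 1 4 0
Walk LF starting at row 4, prepending L[row]:
  step 1: row=4, L[4]='$', prepend. Next row=LF[4]=0
  step 2: row=0, L[0]='D', prepend. Next row=LF[0]=2
  step 3: row=2, L[2]='C', prepend. Next row=LF[2]=1
  step 4: row=1, L[1]='b', prepend. Next row=LF[1]=3
  step 5: row=3, L[3]='c', prepend. Next row=LF[3]=4
Reversed output: cbCD$

Answer: cbCD$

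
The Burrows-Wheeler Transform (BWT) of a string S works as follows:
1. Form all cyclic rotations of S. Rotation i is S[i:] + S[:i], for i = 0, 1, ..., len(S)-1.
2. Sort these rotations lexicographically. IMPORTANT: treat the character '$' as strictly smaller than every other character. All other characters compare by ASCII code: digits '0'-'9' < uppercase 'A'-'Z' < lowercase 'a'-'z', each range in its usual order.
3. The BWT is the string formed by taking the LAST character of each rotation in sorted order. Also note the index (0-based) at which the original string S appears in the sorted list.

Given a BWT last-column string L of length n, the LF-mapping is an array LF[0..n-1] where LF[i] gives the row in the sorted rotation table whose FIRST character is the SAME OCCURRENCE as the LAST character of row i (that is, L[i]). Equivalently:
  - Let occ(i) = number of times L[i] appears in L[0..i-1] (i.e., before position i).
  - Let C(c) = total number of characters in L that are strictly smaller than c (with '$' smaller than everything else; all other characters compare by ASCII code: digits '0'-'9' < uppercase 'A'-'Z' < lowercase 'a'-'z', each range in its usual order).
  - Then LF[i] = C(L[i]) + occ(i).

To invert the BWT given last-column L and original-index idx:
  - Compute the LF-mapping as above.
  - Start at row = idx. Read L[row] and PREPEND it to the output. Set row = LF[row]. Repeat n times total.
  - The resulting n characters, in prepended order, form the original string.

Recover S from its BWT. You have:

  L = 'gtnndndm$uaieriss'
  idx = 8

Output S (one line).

LF mapping: 5 15 9 10 2 11 3 8 0 16 1 6 4 12 7 13 14
Walk LF starting at row 8, prepending L[row]:
  step 1: row=8, L[8]='$', prepend. Next row=LF[8]=0
  step 2: row=0, L[0]='g', prepend. Next row=LF[0]=5
  step 3: row=5, L[5]='n', prepend. Next row=LF[5]=11
  step 4: row=11, L[11]='i', prepend. Next row=LF[11]=6
  step 5: row=6, L[6]='d', prepend. Next row=LF[6]=3
  step 6: row=3, L[3]='n', prepend. Next row=LF[3]=10
  step 7: row=10, L[10]='a', prepend. Next row=LF[10]=1
  step 8: row=1, L[1]='t', prepend. Next row=LF[1]=15
  step 9: row=15, L[15]='s', prepend. Next row=LF[15]=13
  step 10: row=13, L[13]='r', prepend. Next row=LF[13]=12
  step 11: row=12, L[12]='e', prepend. Next row=LF[12]=4
  step 12: row=4, L[4]='d', prepend. Next row=LF[4]=2
  step 13: row=2, L[2]='n', prepend. Next row=LF[2]=9
  step 14: row=9, L[9]='u', prepend. Next row=LF[9]=16
  step 15: row=16, L[16]='s', prepend. Next row=LF[16]=14
  step 16: row=14, L[14]='i', prepend. Next row=LF[14]=7
  step 17: row=7, L[7]='m', prepend. Next row=LF[7]=8
Reversed output: misunderstanding$

Answer: misunderstanding$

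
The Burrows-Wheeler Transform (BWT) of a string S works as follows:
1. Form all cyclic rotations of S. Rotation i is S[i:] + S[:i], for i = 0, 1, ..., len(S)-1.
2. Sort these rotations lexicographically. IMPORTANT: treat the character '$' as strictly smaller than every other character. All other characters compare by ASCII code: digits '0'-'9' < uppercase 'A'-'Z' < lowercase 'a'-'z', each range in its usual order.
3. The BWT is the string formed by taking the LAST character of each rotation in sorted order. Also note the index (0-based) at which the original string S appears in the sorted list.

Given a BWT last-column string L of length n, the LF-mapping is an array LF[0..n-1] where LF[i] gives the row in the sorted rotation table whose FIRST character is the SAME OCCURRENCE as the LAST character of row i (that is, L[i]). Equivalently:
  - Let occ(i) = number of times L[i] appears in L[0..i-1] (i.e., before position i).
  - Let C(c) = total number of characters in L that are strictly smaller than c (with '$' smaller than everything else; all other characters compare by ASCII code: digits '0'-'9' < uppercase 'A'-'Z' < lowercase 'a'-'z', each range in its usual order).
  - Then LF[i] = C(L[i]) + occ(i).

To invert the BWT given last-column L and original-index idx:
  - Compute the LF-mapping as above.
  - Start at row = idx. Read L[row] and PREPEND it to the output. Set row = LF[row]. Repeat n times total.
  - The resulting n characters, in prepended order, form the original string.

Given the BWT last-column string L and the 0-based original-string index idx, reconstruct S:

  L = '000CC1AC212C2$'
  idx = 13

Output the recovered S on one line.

Answer: CC11A22C2C000$

Derivation:
LF mapping: 1 2 3 10 11 4 9 12 6 5 7 13 8 0
Walk LF starting at row 13, prepending L[row]:
  step 1: row=13, L[13]='$', prepend. Next row=LF[13]=0
  step 2: row=0, L[0]='0', prepend. Next row=LF[0]=1
  step 3: row=1, L[1]='0', prepend. Next row=LF[1]=2
  step 4: row=2, L[2]='0', prepend. Next row=LF[2]=3
  step 5: row=3, L[3]='C', prepend. Next row=LF[3]=10
  step 6: row=10, L[10]='2', prepend. Next row=LF[10]=7
  step 7: row=7, L[7]='C', prepend. Next row=LF[7]=12
  step 8: row=12, L[12]='2', prepend. Next row=LF[12]=8
  step 9: row=8, L[8]='2', prepend. Next row=LF[8]=6
  step 10: row=6, L[6]='A', prepend. Next row=LF[6]=9
  step 11: row=9, L[9]='1', prepend. Next row=LF[9]=5
  step 12: row=5, L[5]='1', prepend. Next row=LF[5]=4
  step 13: row=4, L[4]='C', prepend. Next row=LF[4]=11
  step 14: row=11, L[11]='C', prepend. Next row=LF[11]=13
Reversed output: CC11A22C2C000$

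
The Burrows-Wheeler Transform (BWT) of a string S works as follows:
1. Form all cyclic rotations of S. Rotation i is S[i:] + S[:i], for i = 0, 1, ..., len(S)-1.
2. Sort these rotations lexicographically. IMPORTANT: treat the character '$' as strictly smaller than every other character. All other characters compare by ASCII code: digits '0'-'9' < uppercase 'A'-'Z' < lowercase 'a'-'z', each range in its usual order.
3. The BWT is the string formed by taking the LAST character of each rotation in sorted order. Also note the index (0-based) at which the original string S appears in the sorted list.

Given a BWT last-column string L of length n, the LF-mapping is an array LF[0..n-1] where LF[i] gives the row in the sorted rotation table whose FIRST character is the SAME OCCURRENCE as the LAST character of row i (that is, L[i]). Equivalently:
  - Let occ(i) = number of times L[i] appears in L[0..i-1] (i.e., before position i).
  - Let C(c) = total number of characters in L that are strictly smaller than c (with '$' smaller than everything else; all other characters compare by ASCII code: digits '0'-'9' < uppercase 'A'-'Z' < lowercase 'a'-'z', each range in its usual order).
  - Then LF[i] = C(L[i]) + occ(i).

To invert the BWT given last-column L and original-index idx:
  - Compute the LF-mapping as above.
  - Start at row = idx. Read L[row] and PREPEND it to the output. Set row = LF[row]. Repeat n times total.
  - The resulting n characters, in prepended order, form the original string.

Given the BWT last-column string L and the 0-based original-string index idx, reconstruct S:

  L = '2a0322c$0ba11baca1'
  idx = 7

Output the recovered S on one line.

LF mapping: 6 10 1 9 7 8 16 0 2 14 11 3 4 15 12 17 13 5
Walk LF starting at row 7, prepending L[row]:
  step 1: row=7, L[7]='$', prepend. Next row=LF[7]=0
  step 2: row=0, L[0]='2', prepend. Next row=LF[0]=6
  step 3: row=6, L[6]='c', prepend. Next row=LF[6]=16
  step 4: row=16, L[16]='a', prepend. Next row=LF[16]=13
  step 5: row=13, L[13]='b', prepend. Next row=LF[13]=15
  step 6: row=15, L[15]='c', prepend. Next row=LF[15]=17
  step 7: row=17, L[17]='1', prepend. Next row=LF[17]=5
  step 8: row=5, L[5]='2', prepend. Next row=LF[5]=8
  step 9: row=8, L[8]='0', prepend. Next row=LF[8]=2
  step 10: row=2, L[2]='0', prepend. Next row=LF[2]=1
  step 11: row=1, L[1]='a', prepend. Next row=LF[1]=10
  step 12: row=10, L[10]='a', prepend. Next row=LF[10]=11
  step 13: row=11, L[11]='1', prepend. Next row=LF[11]=3
  step 14: row=3, L[3]='3', prepend. Next row=LF[3]=9
  step 15: row=9, L[9]='b', prepend. Next row=LF[9]=14
  step 16: row=14, L[14]='a', prepend. Next row=LF[14]=12
  step 17: row=12, L[12]='1', prepend. Next row=LF[12]=4
  step 18: row=4, L[4]='2', prepend. Next row=LF[4]=7
Reversed output: 21ab31aa0021cbac2$

Answer: 21ab31aa0021cbac2$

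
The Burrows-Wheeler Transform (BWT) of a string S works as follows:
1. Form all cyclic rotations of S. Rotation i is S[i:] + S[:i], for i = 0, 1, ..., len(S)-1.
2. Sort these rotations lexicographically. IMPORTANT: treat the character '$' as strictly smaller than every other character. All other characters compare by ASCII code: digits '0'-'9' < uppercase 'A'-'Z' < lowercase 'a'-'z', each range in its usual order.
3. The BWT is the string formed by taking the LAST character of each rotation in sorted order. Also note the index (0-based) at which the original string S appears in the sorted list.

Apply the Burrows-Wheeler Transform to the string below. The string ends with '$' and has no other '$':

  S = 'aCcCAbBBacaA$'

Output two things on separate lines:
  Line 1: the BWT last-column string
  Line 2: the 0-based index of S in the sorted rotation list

Answer: AaCbBcac$BACa
8

Derivation:
All 13 rotations (rotation i = S[i:]+S[:i]):
  rot[0] = aCcCAbBBacaA$
  rot[1] = CcCAbBBacaA$a
  rot[2] = cCAbBBacaA$aC
  rot[3] = CAbBBacaA$aCc
  rot[4] = AbBBacaA$aCcC
  rot[5] = bBBacaA$aCcCA
  rot[6] = BBacaA$aCcCAb
  rot[7] = BacaA$aCcCAbB
  rot[8] = acaA$aCcCAbBB
  rot[9] = caA$aCcCAbBBa
  rot[10] = aA$aCcCAbBBac
  rot[11] = A$aCcCAbBBaca
  rot[12] = $aCcCAbBBacaA
Sorted (with $ < everything):
  sorted[0] = $aCcCAbBBacaA  (last char: 'A')
  sorted[1] = A$aCcCAbBBaca  (last char: 'a')
  sorted[2] = AbBBacaA$aCcC  (last char: 'C')
  sorted[3] = BBacaA$aCcCAb  (last char: 'b')
  sorted[4] = BacaA$aCcCAbB  (last char: 'B')
  sorted[5] = CAbBBacaA$aCc  (last char: 'c')
  sorted[6] = CcCAbBBacaA$a  (last char: 'a')
  sorted[7] = aA$aCcCAbBBac  (last char: 'c')
  sorted[8] = aCcCAbBBacaA$  (last char: '$')
  sorted[9] = acaA$aCcCAbBB  (last char: 'B')
  sorted[10] = bBBacaA$aCcCA  (last char: 'A')
  sorted[11] = cCAbBBacaA$aC  (last char: 'C')
  sorted[12] = caA$aCcCAbBBa  (last char: 'a')
Last column: AaCbBcac$BACa
Original string S is at sorted index 8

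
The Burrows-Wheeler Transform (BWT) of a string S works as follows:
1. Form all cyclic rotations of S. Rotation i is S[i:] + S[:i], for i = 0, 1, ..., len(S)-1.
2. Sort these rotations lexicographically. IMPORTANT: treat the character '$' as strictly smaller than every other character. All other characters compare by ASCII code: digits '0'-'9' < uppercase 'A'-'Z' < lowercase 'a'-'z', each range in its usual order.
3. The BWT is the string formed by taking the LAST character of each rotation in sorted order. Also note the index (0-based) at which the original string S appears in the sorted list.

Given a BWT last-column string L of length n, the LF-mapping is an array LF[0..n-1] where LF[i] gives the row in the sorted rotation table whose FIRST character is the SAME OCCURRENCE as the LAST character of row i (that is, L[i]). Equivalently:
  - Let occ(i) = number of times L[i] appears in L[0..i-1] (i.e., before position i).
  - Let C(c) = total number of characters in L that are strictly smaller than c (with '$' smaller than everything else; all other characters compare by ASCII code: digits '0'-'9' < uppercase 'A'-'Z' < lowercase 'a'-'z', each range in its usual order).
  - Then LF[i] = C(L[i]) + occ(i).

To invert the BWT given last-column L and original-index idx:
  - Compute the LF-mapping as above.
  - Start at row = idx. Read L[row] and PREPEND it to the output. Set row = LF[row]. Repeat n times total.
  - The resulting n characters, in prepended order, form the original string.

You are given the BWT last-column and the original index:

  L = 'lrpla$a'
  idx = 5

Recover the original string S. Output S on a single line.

Answer: parall$

Derivation:
LF mapping: 3 6 5 4 1 0 2
Walk LF starting at row 5, prepending L[row]:
  step 1: row=5, L[5]='$', prepend. Next row=LF[5]=0
  step 2: row=0, L[0]='l', prepend. Next row=LF[0]=3
  step 3: row=3, L[3]='l', prepend. Next row=LF[3]=4
  step 4: row=4, L[4]='a', prepend. Next row=LF[4]=1
  step 5: row=1, L[1]='r', prepend. Next row=LF[1]=6
  step 6: row=6, L[6]='a', prepend. Next row=LF[6]=2
  step 7: row=2, L[2]='p', prepend. Next row=LF[2]=5
Reversed output: parall$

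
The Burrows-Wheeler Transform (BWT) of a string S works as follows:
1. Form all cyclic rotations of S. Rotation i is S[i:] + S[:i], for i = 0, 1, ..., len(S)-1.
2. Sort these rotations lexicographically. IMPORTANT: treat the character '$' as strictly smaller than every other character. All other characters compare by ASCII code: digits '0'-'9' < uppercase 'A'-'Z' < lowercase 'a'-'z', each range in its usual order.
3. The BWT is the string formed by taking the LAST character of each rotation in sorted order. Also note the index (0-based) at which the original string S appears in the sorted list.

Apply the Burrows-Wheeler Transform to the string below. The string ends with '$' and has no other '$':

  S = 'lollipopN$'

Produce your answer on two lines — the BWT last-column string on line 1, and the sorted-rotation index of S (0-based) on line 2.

All 10 rotations (rotation i = S[i:]+S[:i]):
  rot[0] = lollipopN$
  rot[1] = ollipopN$l
  rot[2] = llipopN$lo
  rot[3] = lipopN$lol
  rot[4] = ipopN$loll
  rot[5] = popN$lolli
  rot[6] = opN$lollip
  rot[7] = pN$lollipo
  rot[8] = N$lollipop
  rot[9] = $lollipopN
Sorted (with $ < everything):
  sorted[0] = $lollipopN  (last char: 'N')
  sorted[1] = N$lollipop  (last char: 'p')
  sorted[2] = ipopN$loll  (last char: 'l')
  sorted[3] = lipopN$lol  (last char: 'l')
  sorted[4] = llipopN$lo  (last char: 'o')
  sorted[5] = lollipopN$  (last char: '$')
  sorted[6] = ollipopN$l  (last char: 'l')
  sorted[7] = opN$lollip  (last char: 'p')
  sorted[8] = pN$lollipo  (last char: 'o')
  sorted[9] = popN$lolli  (last char: 'i')
Last column: Npllo$lpoi
Original string S is at sorted index 5

Answer: Npllo$lpoi
5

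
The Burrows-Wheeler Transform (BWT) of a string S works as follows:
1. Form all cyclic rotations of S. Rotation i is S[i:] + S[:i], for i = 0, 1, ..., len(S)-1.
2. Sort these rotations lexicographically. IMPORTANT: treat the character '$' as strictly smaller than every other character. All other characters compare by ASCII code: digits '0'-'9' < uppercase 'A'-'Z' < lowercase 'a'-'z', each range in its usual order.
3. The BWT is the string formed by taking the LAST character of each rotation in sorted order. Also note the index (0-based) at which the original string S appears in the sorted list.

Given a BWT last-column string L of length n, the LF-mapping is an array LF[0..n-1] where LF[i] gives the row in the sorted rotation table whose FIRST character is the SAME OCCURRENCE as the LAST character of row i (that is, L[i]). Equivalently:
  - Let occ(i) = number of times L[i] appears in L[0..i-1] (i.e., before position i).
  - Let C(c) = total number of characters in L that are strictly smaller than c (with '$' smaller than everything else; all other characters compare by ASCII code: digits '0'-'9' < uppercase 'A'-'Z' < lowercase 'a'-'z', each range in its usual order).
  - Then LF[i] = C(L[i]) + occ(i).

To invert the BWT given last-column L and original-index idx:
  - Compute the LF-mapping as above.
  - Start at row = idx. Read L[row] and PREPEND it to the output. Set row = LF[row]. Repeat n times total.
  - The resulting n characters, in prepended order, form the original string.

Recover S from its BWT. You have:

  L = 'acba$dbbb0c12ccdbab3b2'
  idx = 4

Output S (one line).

Answer: 2dbd3cbcbc0b1ba2bacba$

Derivation:
LF mapping: 6 16 9 7 0 20 10 11 12 1 17 2 3 18 19 21 13 8 14 5 15 4
Walk LF starting at row 4, prepending L[row]:
  step 1: row=4, L[4]='$', prepend. Next row=LF[4]=0
  step 2: row=0, L[0]='a', prepend. Next row=LF[0]=6
  step 3: row=6, L[6]='b', prepend. Next row=LF[6]=10
  step 4: row=10, L[10]='c', prepend. Next row=LF[10]=17
  step 5: row=17, L[17]='a', prepend. Next row=LF[17]=8
  step 6: row=8, L[8]='b', prepend. Next row=LF[8]=12
  step 7: row=12, L[12]='2', prepend. Next row=LF[12]=3
  step 8: row=3, L[3]='a', prepend. Next row=LF[3]=7
  step 9: row=7, L[7]='b', prepend. Next row=LF[7]=11
  step 10: row=11, L[11]='1', prepend. Next row=LF[11]=2
  step 11: row=2, L[2]='b', prepend. Next row=LF[2]=9
  step 12: row=9, L[9]='0', prepend. Next row=LF[9]=1
  step 13: row=1, L[1]='c', prepend. Next row=LF[1]=16
  step 14: row=16, L[16]='b', prepend. Next row=LF[16]=13
  step 15: row=13, L[13]='c', prepend. Next row=LF[13]=18
  step 16: row=18, L[18]='b', prepend. Next row=LF[18]=14
  step 17: row=14, L[14]='c', prepend. Next row=LF[14]=19
  step 18: row=19, L[19]='3', prepend. Next row=LF[19]=5
  step 19: row=5, L[5]='d', prepend. Next row=LF[5]=20
  step 20: row=20, L[20]='b', prepend. Next row=LF[20]=15
  step 21: row=15, L[15]='d', prepend. Next row=LF[15]=21
  step 22: row=21, L[21]='2', prepend. Next row=LF[21]=4
Reversed output: 2dbd3cbcbc0b1ba2bacba$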